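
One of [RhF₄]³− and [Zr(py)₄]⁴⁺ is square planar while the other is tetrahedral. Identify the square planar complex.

[RhF₄]³−

For [RhF₄]³−: Summing ligand charges against the −3 overall charge gives an oxidation state of +1 for rhodium. Group 9 minus oxidation state 1 gives a d⁸ configuration. A 4d d⁸ ion has a large crystal-field splitting; square planar leaves the high-energy d_{x²−y²} orbital empty and maximises CFSE. → square planar.
For [Zr(py)₄]⁴⁺: Ligand charges: pyridine is neutral. With an overall charge of +4 the zirconium centre must be in the +4 oxidation state. Group 4 minus oxidation state 4 gives a d⁰ configuration. A d⁰ ion has no crystal-field stabilisation preference between square planar and tetrahedral, so four ligands adopt the sterically favoured tetrahedral geometry. → tetrahedral.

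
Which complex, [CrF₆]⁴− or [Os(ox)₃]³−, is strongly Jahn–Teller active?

[CrF₆]⁴−

[CrF₆]⁴−: Ligand charges: each fluoride is −1. With an overall charge of −4 the chromium centre must be in the +2 oxidation state. Group 6 minus oxidation state 2 gives a d⁴ configuration. Fluoride is a weak-field ligand for a first-row metal, so the complex is high-spin. The t₂g³e_g¹ (high-spin) configuration has an unevenly filled e_g set; the Jahn–Teller theorem predicts a tetragonal distortion (typically axial elongation) to lift the degeneracy.
[Os(ox)₃]³−: Summing ligand charges against the −3 overall charge gives an oxidation state of +3 for osmium. Os sits in group 8, so the d-electron count is 8 − 3 = 5. A 5d ion has a large Δₒ and is invariably low-spin. The d⁵ configuration leaves the e_g set evenly filled (or empty) — no strong Jahn–Teller driving force.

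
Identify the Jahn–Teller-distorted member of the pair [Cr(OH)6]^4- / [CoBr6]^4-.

[Cr(OH)6]^4-: Each hydroxide is −1; balancing the −4 overall charge requires Cr(II). Group 6 minus oxidation state 2 gives a d⁴ configuration. Hydroxide is a weak-field ligand for a first-row metal, so the complex is high-spin. The t₂g³e_g¹ (high-spin) configuration has an unevenly filled e_g set; the Jahn–Teller theorem predicts a tetragonal distortion (typically axial elongation) to lift the degeneracy.
[CoBr6]^4-: Ligand charges: each bromide is −1. With an overall charge of −4 the cobalt centre must be in the +2 oxidation state. Co sits in group 9, so the d-electron count is 9 − 2 = 7. Bromide is a weak-field ligand for a first-row metal, so the complex is high-spin. The d⁷ configuration leaves the e_g set evenly filled (or empty) — no strong Jahn–Teller driving force.

[Cr(OH)6]^4-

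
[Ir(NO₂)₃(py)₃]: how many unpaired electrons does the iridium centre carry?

0 unpaired electrons

Summing ligand charges against the 0 overall charge gives an oxidation state of +3 for iridium.
Group 9 minus oxidation state 3 gives a d⁶ configuration.
The spin state decides the count: a 5d ion has a large Δₒ and is invariably low-spin.
An octahedral low-spin d⁶ ion is t₂g⁶e_g⁰, giving 0 unpaired electrons.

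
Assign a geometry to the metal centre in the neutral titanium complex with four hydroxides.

tetrahedral

Each hydroxide is −1; balancing the 0 overall charge requires Ti(IV).
Ti sits in group 4, so the d-electron count is 4 − 4 = 0.
Coordination number: 4.
A d⁰ ion has no crystal-field stabilisation preference between square planar and tetrahedral, so four ligands adopt the sterically favoured tetrahedral geometry.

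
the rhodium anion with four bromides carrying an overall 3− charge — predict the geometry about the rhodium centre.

Each bromide is −1; balancing the −3 overall charge requires Rh(I).
Group 9 minus oxidation state 1 gives a d⁸ configuration.
With 4 monodentate ligands the coordination number is 4.
A 4d d⁸ ion has a large crystal-field splitting; square planar leaves the high-energy d_{x²−y²} orbital empty and maximises CFSE.

square planar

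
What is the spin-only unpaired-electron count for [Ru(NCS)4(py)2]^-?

Ligand charges: each isothiocyanate is −1; pyridine is neutral. With an overall charge of −1 the ruthenium centre must be in the +3 oxidation state.
Ruthenium is a group-8 element; Ru(III) is therefore d⁵.
The spin state decides the count: a 4d ion has a large Δₒ and is invariably low-spin.
An octahedral low-spin d⁵ ion is t₂g⁵e_g⁰, giving 1 unpaired electron.

1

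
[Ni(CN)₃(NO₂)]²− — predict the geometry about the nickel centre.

Each cyanide is −1; each nitro (N-bound nitrite) is −1; balancing the −2 overall charge requires Ni(II).
Group 10 minus oxidation state 2 gives a d⁸ configuration.
Coordination number: 4.
Cyanide and nitro (N-bound nitrite) are strong-field ligands (high in the spectrochemical series).
A 3d d⁸ ion with strong-field ligands gains enough CFSE to favour square planar over tetrahedral.

square planar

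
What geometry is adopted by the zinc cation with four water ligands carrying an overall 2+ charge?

tetrahedral

Water is neutral; balancing the +2 overall charge requires Zn(II).
Zn sits in group 12, so the d-electron count is 12 − 2 = 10.
With 4 monodentate ligands the coordination number is 4.
A d¹⁰ ion has no crystal-field stabilisation preference between square planar and tetrahedral, so four ligands adopt the sterically favoured tetrahedral geometry.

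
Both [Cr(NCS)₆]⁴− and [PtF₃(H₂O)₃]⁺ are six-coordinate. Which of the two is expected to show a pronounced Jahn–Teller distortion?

[Cr(NCS)₆]⁴−

[Cr(NCS)₆]⁴−: Summing ligand charges against the −4 overall charge gives an oxidation state of +2 for chromium. Chromium is a group-6 element; Cr(II) is therefore d⁴. Isothiocyanate is a weak-field ligand for a first-row metal, so the complex is high-spin. The t₂g³e_g¹ (high-spin) configuration has an unevenly filled e_g set; the Jahn–Teller theorem predicts a tetragonal distortion (typically axial elongation) to lift the degeneracy.
[PtF₃(H₂O)₃]⁺: Each fluoride is −1; water is neutral; balancing the +1 overall charge requires Pt(IV). Platinum is a group-10 element; Pt(IV) is therefore d⁶. A 5d ion has a large Δₒ and is invariably low-spin. The d⁶ configuration leaves the e_g set evenly filled (or empty) — no strong Jahn–Teller driving force.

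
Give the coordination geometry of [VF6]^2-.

octahedral

Each fluoride is −1; balancing the −2 overall charge requires V(IV).
Group 5 minus oxidation state 4 gives a d¹ configuration.
Coordination number: 6.
Six donors around a single metal centre give an octahedral coordination sphere.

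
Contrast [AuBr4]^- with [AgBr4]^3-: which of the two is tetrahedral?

[AgBr4]^3-

For [AuBr4]^-: Ligand charges: each bromide is −1. With an overall charge of −1 the gold centre must be in the +3 oxidation state. Au sits in group 11, so the d-electron count is 11 − 3 = 8. A 5d d⁸ ion has a large crystal-field splitting; square planar leaves the high-energy d_{x²−y²} orbital empty and maximises CFSE. → square planar.
For [AgBr4]^3-: Summing ligand charges against the −3 overall charge gives an oxidation state of +1 for silver. Ag sits in group 11, so the d-electron count is 11 − 1 = 10. A d¹⁰ ion has no crystal-field stabilisation preference between square planar and tetrahedral, so four ligands adopt the sterically favoured tetrahedral geometry. → tetrahedral.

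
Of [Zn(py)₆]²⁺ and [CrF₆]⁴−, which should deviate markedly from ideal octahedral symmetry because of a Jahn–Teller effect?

[Zn(py)₆]²⁺: Ligand charges: pyridine is neutral. With an overall charge of +2 the zinc centre must be in the +2 oxidation state. Group 12 minus oxidation state 2 gives a d¹⁰ configuration. The d¹⁰ configuration leaves the e_g set evenly filled (or empty) — no strong Jahn–Teller driving force.
[CrF₆]⁴−: Ligand charges: each fluoride is −1. With an overall charge of −4 the chromium centre must be in the +2 oxidation state. Chromium is a group-6 element; Cr(II) is therefore d⁴. Fluoride is a weak-field ligand for a first-row metal, so the complex is high-spin. The t₂g³e_g¹ (high-spin) configuration has an unevenly filled e_g set; the Jahn–Teller theorem predicts a tetragonal distortion (typically axial elongation) to lift the degeneracy.

[CrF₆]⁴−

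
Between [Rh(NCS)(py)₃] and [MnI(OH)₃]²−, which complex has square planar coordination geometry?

For [Rh(NCS)(py)₃]: Each isothiocyanate is −1; pyridine is neutral; balancing the 0 overall charge requires Rh(I). Rhodium is a group-9 element; Rh(I) is therefore d⁸. A 4d d⁸ ion has a large crystal-field splitting; square planar leaves the high-energy d_{x²−y²} orbital empty and maximises CFSE. → square planar.
For [MnI(OH)₃]²−: Ligand charges: each iodide is −1; each hydroxide is −1. With an overall charge of −2 the manganese centre must be in the +2 oxidation state. Manganese is a group-7 element; Mn(II) is therefore d⁵. A high-spin d⁵ ion has zero CFSE in either geometry, so four ligands adopt the sterically favoured tetrahedral geometry. → tetrahedral.

[Rh(NCS)(py)₃]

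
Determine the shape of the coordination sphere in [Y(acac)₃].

Each acetylacetonate is −1; balancing the 0 overall charge requires Y(III).
Yttrium is a group-3 element; Y(III) is therefore d⁰.
Counting donor atoms: 3×acetylacetonate (bidentate) → 6 donors. Coordination number = 6.
Six donors around a single metal centre give an octahedral coordination sphere.

octahedral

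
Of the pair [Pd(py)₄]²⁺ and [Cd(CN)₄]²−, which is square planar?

For [Pd(py)₄]²⁺: Ligand charges: pyridine is neutral. With an overall charge of +2 the palladium centre must be in the +2 oxidation state. Pd sits in group 10, so the d-electron count is 10 − 2 = 8. A 4d d⁸ ion has a large crystal-field splitting; square planar leaves the high-energy d_{x²−y²} orbital empty and maximises CFSE. → square planar.
For [Cd(CN)₄]²−: Each cyanide is −1; balancing the −2 overall charge requires Cd(II). Cadmium is a group-12 element; Cd(II) is therefore d¹⁰. A d¹⁰ ion has no crystal-field stabilisation preference between square planar and tetrahedral, so four ligands adopt the sterically favoured tetrahedral geometry. → tetrahedral.

[Pd(py)₄]²⁺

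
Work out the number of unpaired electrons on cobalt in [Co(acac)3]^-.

3

Ligand charges: each acetylacetonate is −1. With an overall charge of −1 the cobalt centre must be in the +2 oxidation state.
Cobalt is a group-9 element; Co(II) is therefore d⁷.
Counting donor atoms: 3×acetylacetonate (bidentate) → 6 donors. Coordination number = 6.
The spin state decides the count: Acetylacetonate is a weak-field ligand for a first-row metal, so the complex is high-spin.
An octahedral high-spin d⁷ ion is t₂g⁵e_g², giving 3 unpaired electrons.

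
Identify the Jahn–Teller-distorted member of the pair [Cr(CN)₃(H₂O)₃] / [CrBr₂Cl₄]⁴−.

[CrBr₂Cl₄]⁴−

[Cr(CN)₃(H₂O)₃]: Ligand charges: each cyanide is −1; water is neutral. With an overall charge of 0 the chromium centre must be in the +3 oxidation state. Chromium is a group-6 element; Cr(III) is therefore d³. The d³ configuration leaves the e_g set evenly filled (or empty) — no strong Jahn–Teller driving force.
[CrBr₂Cl₄]⁴−: Summing ligand charges against the −4 overall charge gives an oxidation state of +2 for chromium. Chromium is a group-6 element; Cr(II) is therefore d⁴. Bromide and chloride are weak-field ligands for a first-row metal, so the complex is high-spin. The t₂g³e_g¹ (high-spin) configuration has an unevenly filled e_g set; the Jahn–Teller theorem predicts a tetragonal distortion (typically axial elongation) to lift the degeneracy.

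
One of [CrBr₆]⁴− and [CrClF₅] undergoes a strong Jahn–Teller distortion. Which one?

[CrBr₆]⁴−

[CrBr₆]⁴−: Summing ligand charges against the −4 overall charge gives an oxidation state of +2 for chromium. Group 6 minus oxidation state 2 gives a d⁴ configuration. Bromide is a weak-field ligand for a first-row metal, so the complex is high-spin. The t₂g³e_g¹ (high-spin) configuration has an unevenly filled e_g set; the Jahn–Teller theorem predicts a tetragonal distortion (typically axial elongation) to lift the degeneracy.
[CrClF₅]: Ligand charges: each chloride is −1; each fluoride is −1. With an overall charge of 0 the chromium centre must be in the +6 oxidation state. Group 6 minus oxidation state 6 gives a d⁰ configuration. The d⁰ configuration leaves the e_g set evenly filled (or empty) — no strong Jahn–Teller driving force.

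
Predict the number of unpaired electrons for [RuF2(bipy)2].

Each fluoride is −1; 2,2′-bipyridine is neutral; balancing the 0 overall charge requires Ru(II).
Group 8 minus oxidation state 2 gives a d⁶ configuration.
Counting donor atoms: 2×fluoride (monodentate) → 2 donors; 2×2,2′-bipyridine (bidentate) → 4 donors. Coordination number = 6.
The spin state decides the count: a 4d ion has a large Δₒ and is invariably low-spin.
An octahedral low-spin d⁶ ion is t₂g⁶e_g⁰, giving 0 unpaired electrons.

0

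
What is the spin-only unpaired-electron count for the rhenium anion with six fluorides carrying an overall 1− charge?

Summing ligand charges against the −1 overall charge gives an oxidation state of +5 for rhenium.
Rhenium is a group-7 element; Re(V) is therefore d².
In an octahedral field the d² configuration is t₂g²e_g⁰ (only one arrangement possible), giving 2 unpaired electrons.

2 unpaired electrons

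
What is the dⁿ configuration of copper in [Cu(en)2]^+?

d10

Ligand charges: ethylenediamine is neutral. With an overall charge of +1 the copper centre must be in the +1 oxidation state.
Group 11 minus oxidation state 1 gives a d¹⁰ configuration.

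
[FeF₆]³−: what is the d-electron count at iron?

d5

Summing ligand charges against the −3 overall charge gives an oxidation state of +3 for iron.
Fe sits in group 8, so the d-electron count is 8 − 3 = 5.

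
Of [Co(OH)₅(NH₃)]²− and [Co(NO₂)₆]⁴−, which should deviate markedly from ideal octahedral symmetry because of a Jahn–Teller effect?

[Co(NO₂)₆]⁴−

[Co(OH)₅(NH₃)]²−: Each hydroxide is −1; ammonia is neutral; balancing the −2 overall charge requires Co(III). Cobalt is a group-9 element; Co(III) is therefore d⁶. Co(III) has an exceptionally large octahedral splitting and is low-spin with essentially every ligand except fluoride. The d⁶ configuration leaves the e_g set evenly filled (or empty) — no strong Jahn–Teller driving force.
[Co(NO₂)₆]⁴−: Each nitro (N-bound nitrite) is −1; balancing the −4 overall charge requires Co(II). Co sits in group 9, so the d-electron count is 9 − 2 = 7. Nitro (N-bound nitrite) is a strong-field ligand (high in the spectrochemical series) for a first-row metal, so the complex is low-spin. The t₂g⁶e_g¹ (low-spin) configuration has an unevenly filled e_g set; the Jahn–Teller theorem predicts a tetragonal distortion (typically axial elongation) to lift the degeneracy.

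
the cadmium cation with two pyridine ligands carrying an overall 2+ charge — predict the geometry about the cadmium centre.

Ligand charges: pyridine is neutral. With an overall charge of +2 the cadmium centre must be in the +2 oxidation state.
Cadmium is a group-12 element; Cd(II) is therefore d¹⁰.
Coordination number: 2.
A d¹⁰ ion with only two ligands adopts a linear arrangement (sp hybridisation; no CFSE preference).

linear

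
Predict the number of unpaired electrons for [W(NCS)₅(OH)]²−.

Summing ligand charges against the −2 overall charge gives an oxidation state of +4 for tungsten.
W sits in group 6, so the d-electron count is 6 − 4 = 2.
In an octahedral field the d² configuration is t₂g²e_g⁰ (only one arrangement possible), giving 2 unpaired electrons.

2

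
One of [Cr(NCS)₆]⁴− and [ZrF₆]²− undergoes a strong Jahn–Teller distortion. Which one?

[Cr(NCS)₆]⁴−

[Cr(NCS)₆]⁴−: Summing ligand charges against the −4 overall charge gives an oxidation state of +2 for chromium. Group 6 minus oxidation state 2 gives a d⁴ configuration. Isothiocyanate is a weak-field ligand for a first-row metal, so the complex is high-spin. The t₂g³e_g¹ (high-spin) configuration has an unevenly filled e_g set; the Jahn–Teller theorem predicts a tetragonal distortion (typically axial elongation) to lift the degeneracy.
[ZrF₆]²−: Ligand charges: each fluoride is −1. With an overall charge of −2 the zirconium centre must be in the +4 oxidation state. Group 4 minus oxidation state 4 gives a d⁰ configuration. The d⁰ configuration leaves the e_g set evenly filled (or empty) — no strong Jahn–Teller driving force.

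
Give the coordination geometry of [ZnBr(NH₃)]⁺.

Each bromide is −1; ammonia is neutral; balancing the +1 overall charge requires Zn(II).
Zn sits in group 12, so the d-electron count is 12 − 2 = 10.
With 2 monodentate ligands the coordination number is 2.
A d¹⁰ ion with only two ligands adopts a linear arrangement (sp hybridisation; no CFSE preference).

linear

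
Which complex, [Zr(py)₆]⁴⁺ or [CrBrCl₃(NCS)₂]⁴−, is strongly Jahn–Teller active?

[Zr(py)₆]⁴⁺: Ligand charges: pyridine is neutral. With an overall charge of +4 the zirconium centre must be in the +4 oxidation state. Group 4 minus oxidation state 4 gives a d⁰ configuration. The d⁰ configuration leaves the e_g set evenly filled (or empty) — no strong Jahn–Teller driving force.
[CrBrCl₃(NCS)₂]⁴−: Each bromide is −1; each chloride is −1; each isothiocyanate is −1; balancing the −4 overall charge requires Cr(II). Chromium is a group-6 element; Cr(II) is therefore d⁴. Bromide, chloride, and isothiocyanate are weak-field ligands for a first-row metal, so the complex is high-spin. The t₂g³e_g¹ (high-spin) configuration has an unevenly filled e_g set; the Jahn–Teller theorem predicts a tetragonal distortion (typically axial elongation) to lift the degeneracy.

[CrBrCl₃(NCS)₂]⁴−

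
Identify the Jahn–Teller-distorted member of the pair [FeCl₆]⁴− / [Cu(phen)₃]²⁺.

[FeCl₆]⁴−: Summing ligand charges against the −4 overall charge gives an oxidation state of +2 for iron. Fe sits in group 8, so the d-electron count is 8 − 2 = 6. Chloride is a weak-field ligand for a first-row metal, so the complex is high-spin. The d⁶ configuration leaves the e_g set evenly filled (or empty) — no strong Jahn–Teller driving force.
[Cu(phen)₃]²⁺: 1,10-phenanthroline is neutral; balancing the +2 overall charge requires Cu(II). Copper is a group-11 element; Cu(II) is therefore d⁹. The t₂g⁶e_g³ configuration has an unevenly filled e_g set; the Jahn–Teller theorem predicts a tetragonal distortion (typically axial elongation) to lift the degeneracy.

[Cu(phen)₃]²⁺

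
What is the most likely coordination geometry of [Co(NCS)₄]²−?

tetrahedral

Ligand charges: each isothiocyanate is −1. With an overall charge of −2 the cobalt centre must be in the +2 oxidation state.
Cobalt is a group-9 element; Co(II) is therefore d⁷.
Coordination number: 4.
Isothiocyanate is a weak-field ligand.
For a high-spin 3d d⁷ ion with weak-field ligands the small Δₜ gives little square-planar CFSE advantage, so four ligands adopt the sterically favoured tetrahedral geometry.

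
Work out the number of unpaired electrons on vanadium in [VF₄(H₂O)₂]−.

2

Ligand charges: each fluoride is −1; water is neutral. With an overall charge of −1 the vanadium centre must be in the +3 oxidation state.
Group 5 minus oxidation state 3 gives a d² configuration.
In an octahedral field the d² configuration is t₂g²e_g⁰ (only one arrangement possible), giving 2 unpaired electrons.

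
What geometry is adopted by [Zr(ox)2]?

tetrahedral

Summing ligand charges against the 0 overall charge gives an oxidation state of +4 for zirconium.
Zr sits in group 4, so the d-electron count is 4 − 4 = 0.
Counting donor atoms: 2×oxalate (bidentate) → 4 donors. Coordination number = 4.
A d⁰ ion has no crystal-field stabilisation preference between square planar and tetrahedral, so four ligands adopt the sterically favoured tetrahedral geometry.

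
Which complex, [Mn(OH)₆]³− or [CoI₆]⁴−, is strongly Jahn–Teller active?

[Mn(OH)₆]³−

[Mn(OH)₆]³−: Each hydroxide is −1; balancing the −3 overall charge requires Mn(III). Manganese is a group-7 element; Mn(III) is therefore d⁴. Hydroxide is a weak-field ligand for a first-row metal, so the complex is high-spin. The t₂g³e_g¹ (high-spin) configuration has an unevenly filled e_g set; the Jahn–Teller theorem predicts a tetragonal distortion (typically axial elongation) to lift the degeneracy.
[CoI₆]⁴−: Summing ligand charges against the −4 overall charge gives an oxidation state of +2 for cobalt. Group 9 minus oxidation state 2 gives a d⁷ configuration. Iodide is a weak-field ligand for a first-row metal, so the complex is high-spin. The d⁷ configuration leaves the e_g set evenly filled (or empty) — no strong Jahn–Teller driving force.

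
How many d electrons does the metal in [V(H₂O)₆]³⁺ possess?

Summing ligand charges against the +3 overall charge gives an oxidation state of +3 for vanadium.
Vanadium is a group-5 element; V(III) is therefore d².

d2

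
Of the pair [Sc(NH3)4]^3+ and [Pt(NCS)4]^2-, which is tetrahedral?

[Sc(NH3)4]^3+

For [Sc(NH3)4]^3+: Ammonia is neutral; balancing the +3 overall charge requires Sc(III). Group 3 minus oxidation state 3 gives a d⁰ configuration. A d⁰ ion has no crystal-field stabilisation preference between square planar and tetrahedral, so four ligands adopt the sterically favoured tetrahedral geometry. → tetrahedral.
For [Pt(NCS)4]^2-: Summing ligand charges against the −2 overall charge gives an oxidation state of +2 for platinum. Platinum is a group-10 element; Pt(II) is therefore d⁸. A 5d d⁸ ion has a large crystal-field splitting; square planar leaves the high-energy d_{x²−y²} orbital empty and maximises CFSE. → square planar.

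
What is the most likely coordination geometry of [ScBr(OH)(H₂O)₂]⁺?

tetrahedral

Ligand charges: each bromide is −1; each hydroxide is −1; water is neutral. With an overall charge of +1 the scandium centre must be in the +3 oxidation state.
Scandium is a group-3 element; Sc(III) is therefore d⁰.
Coordination number: 4.
A d⁰ ion has no crystal-field stabilisation preference between square planar and tetrahedral, so four ligands adopt the sterically favoured tetrahedral geometry.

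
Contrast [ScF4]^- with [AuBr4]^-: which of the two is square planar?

For [ScF4]^-: Ligand charges: each fluoride is −1. With an overall charge of −1 the scandium centre must be in the +3 oxidation state. Sc sits in group 3, so the d-electron count is 3 − 3 = 0. A d⁰ ion has no crystal-field stabilisation preference between square planar and tetrahedral, so four ligands adopt the sterically favoured tetrahedral geometry. → tetrahedral.
For [AuBr4]^-: Summing ligand charges against the −1 overall charge gives an oxidation state of +3 for gold. Gold is a group-11 element; Au(III) is therefore d⁸. A 5d d⁸ ion has a large crystal-field splitting; square planar leaves the high-energy d_{x²−y²} orbital empty and maximises CFSE. → square planar.

[AuBr4]^-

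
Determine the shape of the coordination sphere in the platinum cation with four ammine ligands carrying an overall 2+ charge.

square planar

Summing ligand charges against the +2 overall charge gives an oxidation state of +2 for platinum.
Platinum is a group-10 element; Pt(II) is therefore d⁸.
With 4 monodentate ligands the coordination number is 4.
A 5d d⁸ ion has a large crystal-field splitting; square planar leaves the high-energy d_{x²−y²} orbital empty and maximises CFSE.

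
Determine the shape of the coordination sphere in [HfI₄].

Each iodide is −1; balancing the 0 overall charge requires Hf(IV).
Hafnium is a group-4 element; Hf(IV) is therefore d⁰.
Coordination number: 4.
A d⁰ ion has no crystal-field stabilisation preference between square planar and tetrahedral, so four ligands adopt the sterically favoured tetrahedral geometry.

tetrahedral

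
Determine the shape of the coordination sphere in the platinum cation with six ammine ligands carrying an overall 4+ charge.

Ligand charges: ammonia is neutral. With an overall charge of +4 the platinum centre must be in the +4 oxidation state.
Pt sits in group 10, so the d-electron count is 10 − 4 = 6.
Coordination number: 6.
Six donors around a single metal centre give an octahedral coordination sphere.

octahedral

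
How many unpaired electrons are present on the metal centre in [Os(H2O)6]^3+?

1 unpaired electron

Summing ligand charges against the +3 overall charge gives an oxidation state of +3 for osmium.
Osmium is a group-8 element; Os(III) is therefore d⁵.
The spin state decides the count: a 5d ion has a large Δₒ and is invariably low-spin.
An octahedral low-spin d⁵ ion is t₂g⁵e_g⁰, giving 1 unpaired electron.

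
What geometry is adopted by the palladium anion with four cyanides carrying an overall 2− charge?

square planar

Summing ligand charges against the −2 overall charge gives an oxidation state of +2 for palladium.
Group 10 minus oxidation state 2 gives a d⁸ configuration.
With 4 monodentate ligands the coordination number is 4.
A 4d d⁸ ion has a large crystal-field splitting; square planar leaves the high-energy d_{x²−y²} orbital empty and maximises CFSE.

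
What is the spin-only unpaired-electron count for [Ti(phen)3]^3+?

1 unpaired electron

Summing ligand charges against the +3 overall charge gives an oxidation state of +3 for titanium.
Titanium is a group-4 element; Ti(III) is therefore d¹.
Counting donor atoms: 3×1,10-phenanthroline (bidentate) → 6 donors. Coordination number = 6.
In an octahedral field the d¹ configuration is t₂g¹e_g⁰ (only one arrangement possible), giving 1 unpaired electron.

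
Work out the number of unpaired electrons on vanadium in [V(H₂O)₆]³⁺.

Water is neutral; balancing the +3 overall charge requires V(III).
Vanadium is a group-5 element; V(III) is therefore d².
In an octahedral field the d² configuration is t₂g²e_g⁰ (only one arrangement possible), giving 2 unpaired electrons.

2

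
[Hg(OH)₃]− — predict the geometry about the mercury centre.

Ligand charges: each hydroxide is −1. With an overall charge of −1 the mercury centre must be in the +2 oxidation state.
Hg sits in group 12, so the d-electron count is 12 − 2 = 10.
With 3 monodentate ligands the coordination number is 3.
Three ligands around a d¹⁰ centre minimise repulsion in a trigonal-planar arrangement.

trigonal planar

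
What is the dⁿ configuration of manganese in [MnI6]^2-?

Ligand charges: each iodide is −1. With an overall charge of −2 the manganese centre must be in the +4 oxidation state.
Group 7 minus oxidation state 4 gives a d³ configuration.

d3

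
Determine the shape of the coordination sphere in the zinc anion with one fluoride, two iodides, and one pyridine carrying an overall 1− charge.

tetrahedral

Each fluoride is −1; each iodide is −1; pyridine is neutral; balancing the −1 overall charge requires Zn(II).
Zinc is a group-12 element; Zn(II) is therefore d¹⁰.
With 4 monodentate ligands the coordination number is 4.
A d¹⁰ ion has no crystal-field stabilisation preference between square planar and tetrahedral, so four ligands adopt the sterically favoured tetrahedral geometry.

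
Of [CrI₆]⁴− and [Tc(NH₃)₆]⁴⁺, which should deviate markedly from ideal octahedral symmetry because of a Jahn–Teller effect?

[CrI₆]⁴−: Each iodide is −1; balancing the −4 overall charge requires Cr(II). Group 6 minus oxidation state 2 gives a d⁴ configuration. Iodide is a weak-field ligand for a first-row metal, so the complex is high-spin. The t₂g³e_g¹ (high-spin) configuration has an unevenly filled e_g set; the Jahn–Teller theorem predicts a tetragonal distortion (typically axial elongation) to lift the degeneracy.
[Tc(NH₃)₆]⁴⁺: Ammonia is neutral; balancing the +4 overall charge requires Tc(IV). Tc sits in group 7, so the d-electron count is 7 − 4 = 3. The d³ configuration leaves the e_g set evenly filled (or empty) — no strong Jahn–Teller driving force.

[CrI₆]⁴−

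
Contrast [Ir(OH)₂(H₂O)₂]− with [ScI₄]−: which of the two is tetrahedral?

For [Ir(OH)₂(H₂O)₂]−: Summing ligand charges against the −1 overall charge gives an oxidation state of +1 for iridium. Iridium is a group-9 element; Ir(I) is therefore d⁸. A 5d d⁸ ion has a large crystal-field splitting; square planar leaves the high-energy d_{x²−y²} orbital empty and maximises CFSE. → square planar.
For [ScI₄]−: Each iodide is −1; balancing the −1 overall charge requires Sc(III). Scandium is a group-3 element; Sc(III) is therefore d⁰. A d⁰ ion has no crystal-field stabilisation preference between square planar and tetrahedral, so four ligands adopt the sterically favoured tetrahedral geometry. → tetrahedral.

[ScI₄]−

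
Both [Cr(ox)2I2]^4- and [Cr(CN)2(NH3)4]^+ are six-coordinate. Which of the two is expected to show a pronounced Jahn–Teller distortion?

[Cr(ox)2I2]^4-

[Cr(ox)2I2]^4-: Summing ligand charges against the −4 overall charge gives an oxidation state of +2 for chromium. Chromium is a group-6 element; Cr(II) is therefore d⁴. Iodide and oxalate are weak-field ligands for a first-row metal, so the complex is high-spin. The t₂g³e_g¹ (high-spin) configuration has an unevenly filled e_g set; the Jahn–Teller theorem predicts a tetragonal distortion (typically axial elongation) to lift the degeneracy.
[Cr(CN)2(NH3)4]^+: Ligand charges: each cyanide is −1; ammonia is neutral. With an overall charge of +1 the chromium centre must be in the +3 oxidation state. Cr sits in group 6, so the d-electron count is 6 − 3 = 3. The d³ configuration leaves the e_g set evenly filled (or empty) — no strong Jahn–Teller driving force.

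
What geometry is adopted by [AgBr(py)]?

Each bromide is −1; pyridine is neutral; balancing the 0 overall charge requires Ag(I).
Ag sits in group 11, so the d-electron count is 11 − 1 = 10.
With 2 monodentate ligands the coordination number is 2.
A d¹⁰ ion with only two ligands adopts a linear arrangement (sp hybridisation; no CFSE preference).

linear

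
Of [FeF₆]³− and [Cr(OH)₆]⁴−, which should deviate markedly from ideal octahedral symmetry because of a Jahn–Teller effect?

[FeF₆]³−: Each fluoride is −1; balancing the −3 overall charge requires Fe(III). Group 8 minus oxidation state 3 gives a d⁵ configuration. Fluoride is a weak-field ligand for a first-row metal, so the complex is high-spin. The d⁵ configuration leaves the e_g set evenly filled (or empty) — no strong Jahn–Teller driving force.
[Cr(OH)₆]⁴−: Ligand charges: each hydroxide is −1. With an overall charge of −4 the chromium centre must be in the +2 oxidation state. Group 6 minus oxidation state 2 gives a d⁴ configuration. Hydroxide is a weak-field ligand for a first-row metal, so the complex is high-spin. The t₂g³e_g¹ (high-spin) configuration has an unevenly filled e_g set; the Jahn–Teller theorem predicts a tetragonal distortion (typically axial elongation) to lift the degeneracy.

[Cr(OH)₆]⁴−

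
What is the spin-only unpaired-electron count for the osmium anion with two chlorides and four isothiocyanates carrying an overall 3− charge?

Ligand charges: each chloride is −1; each isothiocyanate is −1. With an overall charge of −3 the osmium centre must be in the +3 oxidation state.
Os sits in group 8, so the d-electron count is 8 − 3 = 5.
The spin state decides the count: a 5d ion has a large Δₒ and is invariably low-spin.
An octahedral low-spin d⁵ ion is t₂g⁵e_g⁰, giving 1 unpaired electron.

1 unpaired electron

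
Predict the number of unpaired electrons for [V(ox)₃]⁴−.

3 unpaired electrons

Each oxalate is −2; balancing the −4 overall charge requires V(II).
Group 5 minus oxidation state 2 gives a d³ configuration.
Counting donor atoms: 3×oxalate (bidentate) → 6 donors. Coordination number = 6.
In an octahedral field the d³ configuration is t₂g³e_g⁰ (only one arrangement possible), giving 3 unpaired electrons.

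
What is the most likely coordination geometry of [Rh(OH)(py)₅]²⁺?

octahedral

Summing ligand charges against the +2 overall charge gives an oxidation state of +3 for rhodium.
Rhodium is a group-9 element; Rh(III) is therefore d⁶.
With 6 monodentate ligands the coordination number is 6.
Six donors around a single metal centre give an octahedral coordination sphere.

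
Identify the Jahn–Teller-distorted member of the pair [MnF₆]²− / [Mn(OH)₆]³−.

[Mn(OH)₆]³−

[MnF₆]²−: Each fluoride is −1; balancing the −2 overall charge requires Mn(IV). Mn sits in group 7, so the d-electron count is 7 − 4 = 3. The d³ configuration leaves the e_g set evenly filled (or empty) — no strong Jahn–Teller driving force.
[Mn(OH)₆]³−: Summing ligand charges against the −3 overall charge gives an oxidation state of +3 for manganese. Group 7 minus oxidation state 3 gives a d⁴ configuration. Hydroxide is a weak-field ligand for a first-row metal, so the complex is high-spin. The t₂g³e_g¹ (high-spin) configuration has an unevenly filled e_g set; the Jahn–Teller theorem predicts a tetragonal distortion (typically axial elongation) to lift the degeneracy.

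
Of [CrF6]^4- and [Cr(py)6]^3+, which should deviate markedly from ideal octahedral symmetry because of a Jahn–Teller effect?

[CrF6]^4-: Ligand charges: each fluoride is −1. With an overall charge of −4 the chromium centre must be in the +2 oxidation state. Group 6 minus oxidation state 2 gives a d⁴ configuration. Fluoride is a weak-field ligand for a first-row metal, so the complex is high-spin. The t₂g³e_g¹ (high-spin) configuration has an unevenly filled e_g set; the Jahn–Teller theorem predicts a tetragonal distortion (typically axial elongation) to lift the degeneracy.
[Cr(py)6]^3+: Ligand charges: pyridine is neutral. With an overall charge of +3 the chromium centre must be in the +3 oxidation state. Group 6 minus oxidation state 3 gives a d³ configuration. The d³ configuration leaves the e_g set evenly filled (or empty) — no strong Jahn–Teller driving force.

[CrF6]^4-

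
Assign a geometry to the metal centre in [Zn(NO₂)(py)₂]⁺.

Summing ligand charges against the +1 overall charge gives an oxidation state of +2 for zinc.
Group 12 minus oxidation state 2 gives a d¹⁰ configuration.
With 3 monodentate ligands the coordination number is 3.
Three ligands around a d¹⁰ centre minimise repulsion in a trigonal-planar arrangement.

trigonal planar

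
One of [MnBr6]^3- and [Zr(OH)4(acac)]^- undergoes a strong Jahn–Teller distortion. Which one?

[MnBr6]^3-

[MnBr6]^3-: Summing ligand charges against the −3 overall charge gives an oxidation state of +3 for manganese. Manganese is a group-7 element; Mn(III) is therefore d⁴. Bromide is a weak-field ligand for a first-row metal, so the complex is high-spin. The t₂g³e_g¹ (high-spin) configuration has an unevenly filled e_g set; the Jahn–Teller theorem predicts a tetragonal distortion (typically axial elongation) to lift the degeneracy.
[Zr(OH)4(acac)]^-: Ligand charges: each hydroxide is −1; each acetylacetonate is −1. With an overall charge of −1 the zirconium centre must be in the +4 oxidation state. Group 4 minus oxidation state 4 gives a d⁰ configuration. The d⁰ configuration leaves the e_g set evenly filled (or empty) — no strong Jahn–Teller driving force.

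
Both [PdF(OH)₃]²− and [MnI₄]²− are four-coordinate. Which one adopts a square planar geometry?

For [PdF(OH)₃]²−: Ligand charges: each fluoride is −1; each hydroxide is −1. With an overall charge of −2 the palladium centre must be in the +2 oxidation state. Pd sits in group 10, so the d-electron count is 10 − 2 = 8. A 4d d⁸ ion has a large crystal-field splitting; square planar leaves the high-energy d_{x²−y²} orbital empty and maximises CFSE. → square planar.
For [MnI₄]²−: Summing ligand charges against the −2 overall charge gives an oxidation state of +2 for manganese. Group 7 minus oxidation state 2 gives a d⁵ configuration. A high-spin d⁵ ion has zero CFSE in either geometry, so four ligands adopt the sterically favoured tetrahedral geometry. → tetrahedral.

[PdF(OH)₃]²−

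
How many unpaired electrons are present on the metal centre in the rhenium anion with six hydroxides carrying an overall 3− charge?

2 unpaired electrons

Each hydroxide is −1; balancing the −3 overall charge requires Re(III).
Group 7 minus oxidation state 3 gives a d⁴ configuration.
The spin state decides the count: a 5d ion has a large Δₒ and is invariably low-spin.
An octahedral low-spin d⁴ ion is t₂g⁴e_g⁰, giving 2 unpaired electrons.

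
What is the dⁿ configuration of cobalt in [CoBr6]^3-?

d6

Summing ligand charges against the −3 overall charge gives an oxidation state of +3 for cobalt.
Group 9 minus oxidation state 3 gives a d⁶ configuration.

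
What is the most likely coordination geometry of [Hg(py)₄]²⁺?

tetrahedral

Pyridine is neutral; balancing the +2 overall charge requires Hg(II).
Group 12 minus oxidation state 2 gives a d¹⁰ configuration.
With 4 monodentate ligands the coordination number is 4.
A d¹⁰ ion has no crystal-field stabilisation preference between square planar and tetrahedral, so four ligands adopt the sterically favoured tetrahedral geometry.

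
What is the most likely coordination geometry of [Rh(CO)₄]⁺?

Summing ligand charges against the +1 overall charge gives an oxidation state of +1 for rhodium.
Group 9 minus oxidation state 1 gives a d⁸ configuration.
With 4 monodentate ligands the coordination number is 4.
A 4d d⁸ ion has a large crystal-field splitting; square planar leaves the high-energy d_{x²−y²} orbital empty and maximises CFSE.

square planar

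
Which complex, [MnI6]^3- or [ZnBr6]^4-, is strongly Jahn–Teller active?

[MnI6]^3-

[MnI6]^3-: Summing ligand charges against the −3 overall charge gives an oxidation state of +3 for manganese. Group 7 minus oxidation state 3 gives a d⁴ configuration. Iodide is a weak-field ligand for a first-row metal, so the complex is high-spin. The t₂g³e_g¹ (high-spin) configuration has an unevenly filled e_g set; the Jahn–Teller theorem predicts a tetragonal distortion (typically axial elongation) to lift the degeneracy.
[ZnBr6]^4-: Ligand charges: each bromide is −1. With an overall charge of −4 the zinc centre must be in the +2 oxidation state. Zn sits in group 12, so the d-electron count is 12 − 2 = 10. The d¹⁰ configuration leaves the e_g set evenly filled (or empty) — no strong Jahn–Teller driving force.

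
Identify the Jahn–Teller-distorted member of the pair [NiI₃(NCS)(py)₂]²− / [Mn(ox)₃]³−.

[NiI₃(NCS)(py)₂]²−: Ligand charges: each iodide is −1; each isothiocyanate is −1; pyridine is neutral. With an overall charge of −2 the nickel centre must be in the +2 oxidation state. Group 10 minus oxidation state 2 gives a d⁸ configuration. The d⁸ configuration leaves the e_g set evenly filled (or empty) — no strong Jahn–Teller driving force.
[Mn(ox)₃]³−: Each oxalate is −2; balancing the −3 overall charge requires Mn(III). Group 7 minus oxidation state 3 gives a d⁴ configuration. Oxalate is a weak-field ligand for a first-row metal, so the complex is high-spin. The t₂g³e_g¹ (high-spin) configuration has an unevenly filled e_g set; the Jahn–Teller theorem predicts a tetragonal distortion (typically axial elongation) to lift the degeneracy.

[Mn(ox)₃]³−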